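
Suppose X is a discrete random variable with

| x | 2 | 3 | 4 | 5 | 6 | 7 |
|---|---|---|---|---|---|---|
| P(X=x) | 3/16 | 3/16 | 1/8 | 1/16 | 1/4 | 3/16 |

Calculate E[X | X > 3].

5.8

P(X > 3) = 1/8 + 1/16 + 1/4 + 3/16 = 5/8.
E[X | X > 3] = [4·1/8 + 5·1/16 + 6·1/4 + 7·3/16] / (5/8)
 = 29/8 / (5/8)
 = 29/5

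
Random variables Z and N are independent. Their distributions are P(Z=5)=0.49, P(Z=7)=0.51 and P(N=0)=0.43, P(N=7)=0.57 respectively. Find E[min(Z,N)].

E[min(Z,N)] = Σ_z Σ_n min(z,n) · P(Z=z)P(N=n)
 = 0·0.2107 + 5·0.2793 + 0·0.2193 + 7·0.2907
 = 0 + 1.3965 + 0 + 2.0349
 = 3.4314

3.4314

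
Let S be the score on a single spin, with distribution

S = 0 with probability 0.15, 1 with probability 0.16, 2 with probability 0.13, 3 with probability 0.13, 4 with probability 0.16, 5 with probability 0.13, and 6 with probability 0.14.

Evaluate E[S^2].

E[S^2] = Σ s^2·P(S=s)
 = 0·0.15 + 1·0.16 + 4·0.13 + 9·0.13 + 16·0.16 + 25·0.13 + 36·0.14
 = 0 + 0.16 + 0.52 + 1.17 + 2.56 + 3.25 + 5.04
 = 12.7

12.7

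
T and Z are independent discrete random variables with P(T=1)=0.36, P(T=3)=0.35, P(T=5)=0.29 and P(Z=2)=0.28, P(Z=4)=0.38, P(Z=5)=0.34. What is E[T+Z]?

E[T+Z] = Σ_t Σ_z (t+z) · P(T=t)P(Z=z)
 = 3·0.1008 + 5·0.1368 + 6·0.1224 + 5·0.098 + 7·0.133 + 8·0.119 + 7·0.0812 + 9·0.1102 + 10·0.0986
 = 0.3024 + 0.684 + 0.7344 + 0.49 + 0.931 + 0.952 + 0.5684 + 0.9918 + 0.986
 = 6.64

6.64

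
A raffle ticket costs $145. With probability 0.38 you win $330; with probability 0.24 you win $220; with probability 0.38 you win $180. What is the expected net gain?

E[payout] = 330·0.38 + 220·0.24 + 180·0.38
 = 125.4 + 52.8 + 68.4
 = 246.6
Net = 246.6 - 145 = 101.6

101.6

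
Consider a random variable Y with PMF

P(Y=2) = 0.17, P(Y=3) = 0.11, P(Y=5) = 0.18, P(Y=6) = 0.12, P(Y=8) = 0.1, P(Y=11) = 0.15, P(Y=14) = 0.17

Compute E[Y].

E[Y] = Σ y·P(Y=y)
 = 2·0.17 + 3·0.11 + 5·0.18 + 6·0.12 + 8·0.1 + 11·0.15 + 14·0.17
 = 0.34 + 0.33 + 0.9 + 0.72 + 0.8 + 1.65 + 2.38
 = 7.12

7.12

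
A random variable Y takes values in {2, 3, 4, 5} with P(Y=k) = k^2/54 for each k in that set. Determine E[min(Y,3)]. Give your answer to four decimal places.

2.9259

E[min(Y,3)] = Σ min(y,3)·P(Y=y)
 = 2·2/27 + 3·1/6 + 3·8/27 + 3·25/54
 = 4/27 + 1/2 + 8/9 + 25/18
 = 79/27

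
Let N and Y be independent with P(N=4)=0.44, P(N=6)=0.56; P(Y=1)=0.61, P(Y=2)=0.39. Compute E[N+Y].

6.51

E[N+Y] = Σ_n Σ_y (n+y) · P(N=n)P(Y=y)
 = 5·0.2684 + 6·0.1716 + 7·0.3416 + 8·0.2184
 = 1.342 + 1.0296 + 2.3912 + 1.7472
 = 6.51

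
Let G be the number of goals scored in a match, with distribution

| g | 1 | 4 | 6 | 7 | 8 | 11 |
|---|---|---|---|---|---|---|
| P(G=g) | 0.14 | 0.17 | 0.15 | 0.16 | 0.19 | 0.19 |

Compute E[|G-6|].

2.53

E[|G-6|] = Σ |g-6|·P(G=g)
 = 5·0.14 + 2·0.17 + 0·0.15 + 1·0.16 + 2·0.19 + 5·0.19
 = 0.7 + 0.34 + 0 + 0.16 + 0.38 + 0.95
 = 2.53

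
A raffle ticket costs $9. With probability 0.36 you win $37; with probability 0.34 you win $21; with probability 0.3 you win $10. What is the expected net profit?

E[payout] = 37·0.36 + 21·0.34 + 10·0.3
 = 13.32 + 7.14 + 3
 = 23.46
Net = 23.46 - 9 = 14.46

14.46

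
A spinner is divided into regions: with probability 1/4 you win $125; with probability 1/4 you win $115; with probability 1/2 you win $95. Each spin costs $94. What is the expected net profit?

13.5

E[payout] = 125·1/4 + 115·1/4 + 95·1/2
 = 125/4 + 115/4 + 95/2
 = 215/2
Net = 215/2 - 94 = 27/2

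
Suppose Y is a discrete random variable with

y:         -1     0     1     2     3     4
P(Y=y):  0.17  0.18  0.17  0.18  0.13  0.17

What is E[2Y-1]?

1.86

E[2Y-1] = Σ (2y-1)·P(Y=y)
 = (-3)·0.17 + (-1)·0.18 + 1·0.17 + 3·0.18 + 5·0.13 + 7·0.17
 = (-0.51) + (-0.18) + 0.17 + 0.54 + 0.65 + 1.19
 = 1.86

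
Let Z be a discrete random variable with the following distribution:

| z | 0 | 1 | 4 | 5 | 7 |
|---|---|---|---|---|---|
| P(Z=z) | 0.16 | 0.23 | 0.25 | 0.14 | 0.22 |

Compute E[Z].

E[Z] = Σ z·P(Z=z)
 = 0·0.16 + 1·0.23 + 4·0.25 + 5·0.14 + 7·0.22
 = 0 + 0.23 + 1 + 0.7 + 1.54
 = 3.47

3.47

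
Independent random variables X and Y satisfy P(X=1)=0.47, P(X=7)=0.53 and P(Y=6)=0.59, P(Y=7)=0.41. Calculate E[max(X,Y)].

6.7227

E[max(X,Y)] = Σ_x Σ_y max(x,y) · P(X=x)P(Y=y)
 = 6·0.2773 + 7·0.1927 + 7·0.3127 + 7·0.2173
 = 1.6638 + 1.3489 + 2.1889 + 1.5211
 = 6.7227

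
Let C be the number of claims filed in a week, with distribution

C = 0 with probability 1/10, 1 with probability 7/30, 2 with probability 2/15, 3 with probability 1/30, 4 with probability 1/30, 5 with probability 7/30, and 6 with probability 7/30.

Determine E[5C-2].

E[5C-2] = Σ (5c-2)·P(C=c)
 = (-2)·1/10 + 3·7/30 + 8·2/15 + 13·1/30 + 18·1/30 + 23·7/30 + 28·7/30
 = (-1/5) + 7/10 + 16/15 + 13/30 + 3/5 + 161/30 + 98/15
 = 29/2

14.5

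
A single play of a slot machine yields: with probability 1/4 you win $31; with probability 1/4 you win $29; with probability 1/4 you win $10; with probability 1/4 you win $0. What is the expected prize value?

E[payout] = 31·1/4 + 29·1/4 + 10·1/4 + 0·1/4
 = 31/4 + 29/4 + 5/2 + 0
 = 35/2

17.5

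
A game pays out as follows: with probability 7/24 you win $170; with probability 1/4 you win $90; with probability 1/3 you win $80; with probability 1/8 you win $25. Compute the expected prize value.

E[payout] = 170·7/24 + 90·1/4 + 80·1/3 + 25·1/8
 = 595/12 + 45/2 + 80/3 + 25/8
 = 815/8

101.875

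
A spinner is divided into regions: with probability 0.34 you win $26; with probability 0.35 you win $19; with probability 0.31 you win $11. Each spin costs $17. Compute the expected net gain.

1.9

E[payout] = 26·0.34 + 19·0.35 + 11·0.31
 = 8.84 + 6.65 + 3.41
 = 18.9
Net = 18.9 - 17 = 1.9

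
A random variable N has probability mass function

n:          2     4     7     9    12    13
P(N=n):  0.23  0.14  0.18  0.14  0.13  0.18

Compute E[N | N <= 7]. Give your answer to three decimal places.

P(N <= 7) = 0.23 + 0.14 + 0.18 = 0.55.
E[N | N <= 7] = [2·0.23 + 4·0.14 + 7·0.18] / 0.55
 = 2.28 / 0.55
 = 228/55

4.145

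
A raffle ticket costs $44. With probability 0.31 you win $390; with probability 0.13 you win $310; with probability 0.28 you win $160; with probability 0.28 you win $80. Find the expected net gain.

E[payout] = 390·0.31 + 310·0.13 + 160·0.28 + 80·0.28
 = 120.9 + 40.3 + 44.8 + 22.4
 = 228.4
Net = 228.4 - 44 = 184.4

184.4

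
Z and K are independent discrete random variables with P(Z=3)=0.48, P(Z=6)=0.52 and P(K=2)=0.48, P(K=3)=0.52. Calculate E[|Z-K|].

E[|Z-K|] = Σ_z Σ_k |z-k| · P(Z=z)P(K=k)
 = 1·0.2304 + 0·0.2496 + 4·0.2496 + 3·0.2704
 = 0.2304 + 0 + 0.9984 + 0.8112
 = 2.04

2.04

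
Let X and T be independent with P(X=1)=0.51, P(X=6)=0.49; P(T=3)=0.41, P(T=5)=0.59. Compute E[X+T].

E[X+T] = Σ_x Σ_t (x+t) · P(X=x)P(T=t)
 = 4·0.2091 + 6·0.3009 + 9·0.2009 + 11·0.2891
 = 0.8364 + 1.8054 + 1.8081 + 3.1801
 = 7.63

7.63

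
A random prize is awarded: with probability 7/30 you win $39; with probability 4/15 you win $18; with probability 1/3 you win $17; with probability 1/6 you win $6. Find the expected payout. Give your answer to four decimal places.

20.5667

E[payout] = 39·7/30 + 18·4/15 + 17·1/3 + 6·1/6
 = 91/10 + 24/5 + 17/3 + 1
 = 617/30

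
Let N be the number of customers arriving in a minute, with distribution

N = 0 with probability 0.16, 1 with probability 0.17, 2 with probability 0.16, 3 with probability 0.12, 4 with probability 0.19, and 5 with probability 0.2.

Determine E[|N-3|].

1.57

E[|N-3|] = Σ |n-3|·P(N=n)
 = 3·0.16 + 2·0.17 + 1·0.16 + 0·0.12 + 1·0.19 + 2·0.2
 = 0.48 + 0.34 + 0.16 + 0 + 0.19 + 0.4
 = 1.57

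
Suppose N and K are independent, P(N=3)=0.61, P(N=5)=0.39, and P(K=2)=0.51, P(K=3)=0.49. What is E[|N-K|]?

E[|N-K|] = Σ_n Σ_k |n-k| · P(N=n)P(K=k)
 = 1·0.3111 + 0·0.2989 + 3·0.1989 + 2·0.1911
 = 0.3111 + 0 + 0.5967 + 0.3822
 = 1.29

1.29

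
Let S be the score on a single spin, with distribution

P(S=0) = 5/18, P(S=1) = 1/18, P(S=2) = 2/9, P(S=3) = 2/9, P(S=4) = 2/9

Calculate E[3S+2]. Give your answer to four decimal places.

8.1667

E[3S+2] = Σ (3s+2)·P(S=s)
 = 2·5/18 + 5·1/18 + 8·2/9 + 11·2/9 + 14·2/9
 = 5/9 + 5/18 + 16/9 + 22/9 + 28/9
 = 49/6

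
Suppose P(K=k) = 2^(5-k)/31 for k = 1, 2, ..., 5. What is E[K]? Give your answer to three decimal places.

1.839

E[K] = Σ k·P(K=k)
 = 1·16/31 + 2·8/31 + 3·4/31 + 4·2/31 + 5·1/31
 = 16/31 + 16/31 + 12/31 + 8/31 + 5/31
 = 57/31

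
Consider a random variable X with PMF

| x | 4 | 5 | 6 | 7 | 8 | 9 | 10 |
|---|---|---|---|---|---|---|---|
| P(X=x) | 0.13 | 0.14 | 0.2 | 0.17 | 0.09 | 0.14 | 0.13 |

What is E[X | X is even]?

P(X is even) = 0.13 + 0.2 + 0.09 + 0.13 = 0.55.
E[X | X is even] = [4·0.13 + 6·0.2 + 8·0.09 + 10·0.13] / 0.55
 = 3.74 / 0.55
 = 34/5

6.8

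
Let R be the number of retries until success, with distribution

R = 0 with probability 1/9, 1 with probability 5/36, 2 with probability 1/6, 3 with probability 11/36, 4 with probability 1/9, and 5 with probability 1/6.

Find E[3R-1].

7

E[3R-1] = Σ (3r-1)·P(R=r)
 = (-1)·1/9 + 2·5/36 + 5·1/6 + 8·11/36 + 11·1/9 + 14·1/6
 = (-1/9) + 5/18 + 5/6 + 22/9 + 11/9 + 7/3
 = 7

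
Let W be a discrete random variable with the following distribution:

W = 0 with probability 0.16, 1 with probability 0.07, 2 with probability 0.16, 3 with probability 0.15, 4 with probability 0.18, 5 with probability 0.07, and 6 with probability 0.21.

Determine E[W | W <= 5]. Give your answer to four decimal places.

P(W <= 5) = 0.16 + 0.07 + 0.16 + 0.15 + 0.18 + 0.07 = 0.79.
E[W | W <= 5] = [0·0.16 + 1·0.07 + 2·0.16 + 3·0.15 + 4·0.18 + 5·0.07] / 0.79
 = 1.91 / 0.79
 = 191/79

2.4177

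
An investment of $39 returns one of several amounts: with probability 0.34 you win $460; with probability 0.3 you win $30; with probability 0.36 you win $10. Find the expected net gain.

E[payout] = 460·0.34 + 30·0.3 + 10·0.36
 = 156.4 + 9 + 3.6
 = 169
Net = 169 - 39 = 130

130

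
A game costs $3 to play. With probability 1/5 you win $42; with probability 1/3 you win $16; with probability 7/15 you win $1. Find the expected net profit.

E[payout] = 42·1/5 + 16·1/3 + 1·7/15
 = 42/5 + 16/3 + 7/15
 = 71/5
Net = 71/5 - 3 = 56/5

11.2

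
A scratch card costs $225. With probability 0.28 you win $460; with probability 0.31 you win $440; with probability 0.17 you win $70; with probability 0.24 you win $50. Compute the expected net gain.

64.1

E[payout] = 460·0.28 + 440·0.31 + 70·0.17 + 50·0.24
 = 128.8 + 136.4 + 11.9 + 12
 = 289.1
Net = 289.1 - 225 = 64.1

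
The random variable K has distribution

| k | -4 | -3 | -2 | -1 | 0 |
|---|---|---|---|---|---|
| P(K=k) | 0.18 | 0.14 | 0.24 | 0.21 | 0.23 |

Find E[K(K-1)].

E[K(K-1)] = Σ k(k-1)·P(K=k)
 = 20·0.18 + 12·0.14 + 6·0.24 + 2·0.21 + 0·0.23
 = 3.6 + 1.68 + 1.44 + 0.42 + 0
 = 7.14

7.14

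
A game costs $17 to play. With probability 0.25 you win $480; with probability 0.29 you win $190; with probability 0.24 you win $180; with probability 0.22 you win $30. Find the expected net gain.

E[payout] = 480·0.25 + 190·0.29 + 180·0.24 + 30·0.22
 = 120 + 55.1 + 43.2 + 6.6
 = 224.9
Net = 224.9 - 17 = 207.9

207.9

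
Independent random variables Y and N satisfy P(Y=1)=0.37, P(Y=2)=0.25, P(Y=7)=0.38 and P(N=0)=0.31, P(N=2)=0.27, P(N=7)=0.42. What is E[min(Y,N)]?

1.9227

E[min(Y,N)] = Σ_y Σ_n min(y,n) · P(Y=y)P(N=n)
 = 0·0.1147 + 1·0.0999 + 1·0.1554 + 0·0.0775 + 2·0.0675 + 2·0.105 + 0·0.1178 + 2·0.1026 + 7·0.1596
 = 0 + 0.0999 + 0.1554 + 0 + 0.135 + 0.21 + 0 + 0.2052 + 1.1172
 = 1.9227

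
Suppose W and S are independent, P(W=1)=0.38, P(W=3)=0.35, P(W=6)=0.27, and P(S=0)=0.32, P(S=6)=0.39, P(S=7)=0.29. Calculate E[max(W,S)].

E[max(W,S)] = Σ_w Σ_s max(w,s) · P(W=w)P(S=s)
 = 1·0.1216 + 6·0.1482 + 7·0.1102 + 3·0.112 + 6·0.1365 + 7·0.1015 + 6·0.0864 + 6·0.1053 + 7·0.0783
 = 0.1216 + 0.8892 + 0.7714 + 0.336 + 0.819 + 0.7105 + 0.5184 + 0.6318 + 0.5481
 = 5.346

5.346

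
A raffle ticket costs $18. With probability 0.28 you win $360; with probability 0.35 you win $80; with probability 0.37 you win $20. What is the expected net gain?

118.2

E[payout] = 360·0.28 + 80·0.35 + 20·0.37
 = 100.8 + 28 + 7.4
 = 136.2
Net = 136.2 - 18 = 118.2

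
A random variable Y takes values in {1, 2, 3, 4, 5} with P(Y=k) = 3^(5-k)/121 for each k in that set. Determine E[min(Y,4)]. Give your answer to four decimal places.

E[min(Y,4)] = Σ min(y,4)·P(Y=y)
 = 1·81/121 + 2·27/121 + 3·9/121 + 4·3/121 + 4·1/121
 = 81/121 + 54/121 + 27/121 + 12/121 + 4/121
 = 178/121

1.4711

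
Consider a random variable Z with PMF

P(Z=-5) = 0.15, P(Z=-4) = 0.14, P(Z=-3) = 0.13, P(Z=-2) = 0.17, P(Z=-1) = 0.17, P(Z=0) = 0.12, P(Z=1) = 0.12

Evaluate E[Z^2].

E[Z^2] = Σ z^2·P(Z=z)
 = 25·0.15 + 16·0.14 + 9·0.13 + 4·0.17 + 1·0.17 + 0·0.12 + 1·0.12
 = 3.75 + 2.24 + 1.17 + 0.68 + 0.17 + 0 + 0.12
 = 8.13

8.13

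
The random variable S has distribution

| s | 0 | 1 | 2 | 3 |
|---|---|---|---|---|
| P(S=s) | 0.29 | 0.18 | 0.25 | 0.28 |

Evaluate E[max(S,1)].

1.81

E[max(S,1)] = Σ max(s,1)·P(S=s)
 = 1·0.29 + 1·0.18 + 2·0.25 + 3·0.28
 = 0.29 + 0.18 + 0.5 + 0.84
 = 1.81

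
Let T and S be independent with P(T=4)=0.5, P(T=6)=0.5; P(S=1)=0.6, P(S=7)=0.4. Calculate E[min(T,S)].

2.6

E[min(T,S)] = Σ_t Σ_s min(t,s) · P(T=t)P(S=s)
 = 1·0.3 + 4·0.2 + 1·0.3 + 6·0.2
 = 0.3 + 0.8 + 0.3 + 1.2
 = 2.6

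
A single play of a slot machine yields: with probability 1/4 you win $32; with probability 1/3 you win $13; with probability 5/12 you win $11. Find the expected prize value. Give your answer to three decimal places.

16.917

E[payout] = 32·1/4 + 13·1/3 + 11·5/12
 = 8 + 13/3 + 55/12
 = 203/12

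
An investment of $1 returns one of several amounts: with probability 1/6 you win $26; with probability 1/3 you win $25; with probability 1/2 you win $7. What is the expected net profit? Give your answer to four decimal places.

15.1667

E[payout] = 26·1/6 + 25·1/3 + 7·1/2
 = 13/3 + 25/3 + 7/2
 = 97/6
Net = 97/6 - 1 = 91/6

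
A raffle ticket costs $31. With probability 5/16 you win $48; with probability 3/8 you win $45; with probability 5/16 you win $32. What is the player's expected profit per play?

10.875

E[payout] = 48·5/16 + 45·3/8 + 32·5/16
 = 15 + 135/8 + 10
 = 335/8
Net = 335/8 - 31 = 87/8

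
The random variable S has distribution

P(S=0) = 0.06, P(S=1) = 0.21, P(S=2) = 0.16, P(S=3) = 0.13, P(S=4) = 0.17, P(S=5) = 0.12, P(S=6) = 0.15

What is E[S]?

3.1

E[S] = Σ s·P(S=s)
 = 0·0.06 + 1·0.21 + 2·0.16 + 3·0.13 + 4·0.17 + 5·0.12 + 6·0.15
 = 0 + 0.21 + 0.32 + 0.39 + 0.68 + 0.6 + 0.9
 = 3.1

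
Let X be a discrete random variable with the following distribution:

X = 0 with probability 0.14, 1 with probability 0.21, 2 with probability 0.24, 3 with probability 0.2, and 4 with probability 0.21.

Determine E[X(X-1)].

4.2

E[X(X-1)] = Σ x(x-1)·P(X=x)
 = 0·0.14 + 0·0.21 + 2·0.24 + 6·0.2 + 12·0.21
 = 0 + 0 + 0.48 + 1.2 + 2.52
 = 4.2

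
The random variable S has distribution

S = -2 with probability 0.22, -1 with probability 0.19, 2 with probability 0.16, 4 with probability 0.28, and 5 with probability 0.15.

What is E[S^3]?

36

E[S^3] = Σ s^3·P(S=s)
 = (-8)·0.22 + (-1)·0.19 + 8·0.16 + 64·0.28 + 125·0.15
 = (-1.76) + (-0.19) + 1.28 + 17.92 + 18.75
 = 36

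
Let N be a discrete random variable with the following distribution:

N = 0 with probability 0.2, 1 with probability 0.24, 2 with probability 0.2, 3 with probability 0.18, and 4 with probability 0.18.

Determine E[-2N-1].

E[-2N-1] = Σ (-2n-1)·P(N=n)
 = (-1)·0.2 + (-3)·0.24 + (-5)·0.2 + (-7)·0.18 + (-9)·0.18
 = (-0.2) + (-0.72) + (-1) + (-1.26) + (-1.62)
 = -4.8

-4.8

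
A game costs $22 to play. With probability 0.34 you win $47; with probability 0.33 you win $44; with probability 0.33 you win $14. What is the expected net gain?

13.12

E[payout] = 47·0.34 + 44·0.33 + 14·0.33
 = 15.98 + 14.52 + 4.62
 = 35.12
Net = 35.12 - 22 = 13.12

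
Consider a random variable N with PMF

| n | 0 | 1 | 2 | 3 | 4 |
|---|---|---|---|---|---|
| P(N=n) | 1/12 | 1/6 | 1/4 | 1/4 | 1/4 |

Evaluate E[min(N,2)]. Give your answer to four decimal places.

1.6667

E[min(N,2)] = Σ min(n,2)·P(N=n)
 = 0·1/12 + 1·1/6 + 2·1/4 + 2·1/4 + 2·1/4
 = 0 + 1/6 + 1/2 + 1/2 + 1/2
 = 5/3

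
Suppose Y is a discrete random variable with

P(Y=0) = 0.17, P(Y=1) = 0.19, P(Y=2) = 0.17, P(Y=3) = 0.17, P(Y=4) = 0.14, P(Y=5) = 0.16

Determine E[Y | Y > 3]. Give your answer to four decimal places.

P(Y > 3) = 0.14 + 0.16 = 0.3.
E[Y | Y > 3] = [4·0.14 + 5·0.16] / 0.3
 = 1.36 / 0.3
 = 68/15

4.5333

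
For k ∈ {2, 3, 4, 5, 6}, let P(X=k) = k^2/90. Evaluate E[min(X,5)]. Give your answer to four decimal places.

4.4889

E[min(X,5)] = Σ min(x,5)·P(X=x)
 = 2·2/45 + 3·1/10 + 4·8/45 + 5·5/18 + 5·2/5
 = 4/45 + 3/10 + 32/45 + 25/18 + 2
 = 202/45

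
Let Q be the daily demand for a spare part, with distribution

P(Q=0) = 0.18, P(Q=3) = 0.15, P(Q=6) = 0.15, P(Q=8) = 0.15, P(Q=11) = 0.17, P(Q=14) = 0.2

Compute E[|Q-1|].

6.58

E[|Q-1|] = Σ |q-1|·P(Q=q)
 = 1·0.18 + 2·0.15 + 5·0.15 + 7·0.15 + 10·0.17 + 13·0.2
 = 0.18 + 0.3 + 0.75 + 1.05 + 1.7 + 2.6
 = 6.58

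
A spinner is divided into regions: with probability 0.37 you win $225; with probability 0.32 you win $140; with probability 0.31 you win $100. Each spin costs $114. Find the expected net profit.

45.05

E[payout] = 225·0.37 + 140·0.32 + 100·0.31
 = 83.25 + 44.8 + 31
 = 159.05
Net = 159.05 - 114 = 45.05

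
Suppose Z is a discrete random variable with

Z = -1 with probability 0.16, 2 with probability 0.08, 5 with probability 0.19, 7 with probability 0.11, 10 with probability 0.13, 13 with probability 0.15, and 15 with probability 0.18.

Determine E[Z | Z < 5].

P(Z < 5) = 0.16 + 0.08 = 0.24.
E[Z | Z < 5] = [(-1)·0.16 + 2·0.08] / 0.24
 = 0 / 0.24
 = 0

0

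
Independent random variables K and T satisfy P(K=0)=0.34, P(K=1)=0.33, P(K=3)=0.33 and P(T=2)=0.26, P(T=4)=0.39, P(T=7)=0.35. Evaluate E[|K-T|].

3.3816

E[|K-T|] = Σ_k Σ_t |k-t| · P(K=k)P(T=t)
 = 2·0.0884 + 4·0.1326 + 7·0.119 + 1·0.0858 + 3·0.1287 + 6·0.1155 + 1·0.0858 + 1·0.1287 + 4·0.1155
 = 0.1768 + 0.5304 + 0.833 + 0.0858 + 0.3861 + 0.693 + 0.0858 + 0.1287 + 0.462
 = 3.3816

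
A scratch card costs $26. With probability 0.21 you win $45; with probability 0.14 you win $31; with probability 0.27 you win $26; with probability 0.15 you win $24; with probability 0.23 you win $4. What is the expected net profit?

E[payout] = 45·0.21 + 31·0.14 + 26·0.27 + 24·0.15 + 4·0.23
 = 9.45 + 4.34 + 7.02 + 3.6 + 0.92
 = 25.33
Net = 25.33 - 26 = -0.67

-0.67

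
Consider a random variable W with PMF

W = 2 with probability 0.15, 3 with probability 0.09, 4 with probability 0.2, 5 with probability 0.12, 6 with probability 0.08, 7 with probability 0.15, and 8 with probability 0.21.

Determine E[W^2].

31.28

E[W^2] = Σ w^2·P(W=w)
 = 4·0.15 + 9·0.09 + 16·0.2 + 25·0.12 + 36·0.08 + 49·0.15 + 64·0.21
 = 0.6 + 0.81 + 3.2 + 3 + 2.88 + 7.35 + 13.44
 = 31.28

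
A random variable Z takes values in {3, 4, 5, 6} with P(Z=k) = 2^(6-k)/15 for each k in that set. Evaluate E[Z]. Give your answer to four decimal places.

3.7333

E[Z] = Σ z·P(Z=z)
 = 3·8/15 + 4·4/15 + 5·2/15 + 6·1/15
 = 8/5 + 16/15 + 2/3 + 2/5
 = 56/15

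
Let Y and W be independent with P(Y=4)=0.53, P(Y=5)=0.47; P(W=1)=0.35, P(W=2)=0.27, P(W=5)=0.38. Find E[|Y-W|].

E[|Y-W|] = Σ_y Σ_w |y-w| · P(Y=y)P(W=w)
 = 3·0.1855 + 2·0.1431 + 1·0.2014 + 4·0.1645 + 3·0.1269 + 0·0.1786
 = 0.5565 + 0.2862 + 0.2014 + 0.658 + 0.3807 + 0
 = 2.0828

2.0828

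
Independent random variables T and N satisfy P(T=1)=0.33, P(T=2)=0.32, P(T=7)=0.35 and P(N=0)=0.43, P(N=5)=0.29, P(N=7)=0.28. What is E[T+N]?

6.83

E[T+N] = Σ_t Σ_n (t+n) · P(T=t)P(N=n)
 = 1·0.1419 + 6·0.0957 + 8·0.0924 + 2·0.1376 + 7·0.0928 + 9·0.0896 + 7·0.1505 + 12·0.1015 + 14·0.098
 = 0.1419 + 0.5742 + 0.7392 + 0.2752 + 0.6496 + 0.8064 + 1.0535 + 1.218 + 1.372
 = 6.83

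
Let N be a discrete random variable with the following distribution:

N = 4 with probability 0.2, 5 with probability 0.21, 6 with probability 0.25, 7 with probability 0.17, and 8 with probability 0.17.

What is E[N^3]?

E[N^3] = Σ n^3·P(N=n)
 = 64·0.2 + 125·0.21 + 216·0.25 + 343·0.17 + 512·0.17
 = 12.8 + 26.25 + 54 + 58.31 + 87.04
 = 238.4

238.4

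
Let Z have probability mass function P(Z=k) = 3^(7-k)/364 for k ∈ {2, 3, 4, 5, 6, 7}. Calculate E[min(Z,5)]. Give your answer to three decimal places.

E[min(Z,5)] = Σ min(z,5)·P(Z=z)
 = 2·243/364 + 3·81/364 + 4·27/364 + 5·9/364 + 5·3/364 + 5·1/364
 = 243/182 + 243/364 + 27/91 + 45/364 + 15/364 + 5/364
 = 451/182

2.478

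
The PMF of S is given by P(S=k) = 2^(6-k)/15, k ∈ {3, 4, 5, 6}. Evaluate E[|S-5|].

E[|S-5|] = Σ |s-5|·P(S=s)
 = 2·8/15 + 1·4/15 + 0·2/15 + 1·1/15
 = 16/15 + 4/15 + 0 + 1/15
 = 7/5

1.4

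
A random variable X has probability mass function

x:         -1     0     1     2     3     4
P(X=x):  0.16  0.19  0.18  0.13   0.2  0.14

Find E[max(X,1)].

E[max(X,1)] = Σ max(x,1)·P(X=x)
 = 1·0.16 + 1·0.19 + 1·0.18 + 2·0.13 + 3·0.2 + 4·0.14
 = 0.16 + 0.19 + 0.18 + 0.26 + 0.6 + 0.56
 = 1.95

1.95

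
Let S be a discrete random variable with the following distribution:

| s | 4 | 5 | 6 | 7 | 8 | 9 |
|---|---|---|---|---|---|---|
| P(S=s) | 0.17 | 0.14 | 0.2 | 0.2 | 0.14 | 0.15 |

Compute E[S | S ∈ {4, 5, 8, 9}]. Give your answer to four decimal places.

6.4167

P(S ∈ {4, 5, 8, 9}) = 0.17 + 0.14 + 0.14 + 0.15 = 0.6.
E[S | S ∈ {4, 5, 8, 9}] = [4·0.17 + 5·0.14 + 8·0.14 + 9·0.15] / 0.6
 = 3.85 / 0.6
 = 77/12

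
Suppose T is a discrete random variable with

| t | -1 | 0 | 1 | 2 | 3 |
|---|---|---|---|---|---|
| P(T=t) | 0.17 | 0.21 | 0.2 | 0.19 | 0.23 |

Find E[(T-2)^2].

2.8

E[(T-2)^2] = Σ (t-2)^2·P(T=t)
 = 9·0.17 + 4·0.21 + 1·0.2 + 0·0.19 + 1·0.23
 = 1.53 + 0.84 + 0.2 + 0 + 0.23
 = 2.8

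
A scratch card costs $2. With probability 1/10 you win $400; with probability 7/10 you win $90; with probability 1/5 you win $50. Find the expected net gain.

E[payout] = 400·1/10 + 90·7/10 + 50·1/5
 = 40 + 63 + 10
 = 113
Net = 113 - 2 = 111

111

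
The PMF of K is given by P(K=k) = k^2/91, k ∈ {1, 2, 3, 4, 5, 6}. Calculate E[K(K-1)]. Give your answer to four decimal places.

E[K(K-1)] = Σ k(k-1)·P(K=k)
 = 0·1/91 + 2·4/91 + 6·9/91 + 12·16/91 + 20·25/91 + 30·36/91
 = 0 + 8/91 + 54/91 + 192/91 + 500/91 + 1080/91
 = 262/13

20.1538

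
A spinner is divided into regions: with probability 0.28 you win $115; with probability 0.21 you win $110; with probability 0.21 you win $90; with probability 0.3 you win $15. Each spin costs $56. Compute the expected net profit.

22.7

E[payout] = 115·0.28 + 110·0.21 + 90·0.21 + 15·0.3
 = 32.2 + 23.1 + 18.9 + 4.5
 = 78.7
Net = 78.7 - 56 = 22.7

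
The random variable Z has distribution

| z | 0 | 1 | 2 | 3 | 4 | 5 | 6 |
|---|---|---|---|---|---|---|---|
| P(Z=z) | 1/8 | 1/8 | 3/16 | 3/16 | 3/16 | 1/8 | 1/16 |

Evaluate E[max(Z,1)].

E[max(Z,1)] = Σ max(z,1)·P(Z=z)
 = 1·1/8 + 1·1/8 + 2·3/16 + 3·3/16 + 4·3/16 + 5·1/8 + 6·1/16
 = 1/8 + 1/8 + 3/8 + 9/16 + 3/4 + 5/8 + 3/8
 = 47/16

2.9375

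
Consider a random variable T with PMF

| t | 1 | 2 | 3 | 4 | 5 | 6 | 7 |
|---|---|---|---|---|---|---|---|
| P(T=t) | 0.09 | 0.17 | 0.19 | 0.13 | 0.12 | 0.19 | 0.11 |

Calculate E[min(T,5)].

3.62

E[min(T,5)] = Σ min(t,5)·P(T=t)
 = 1·0.09 + 2·0.17 + 3·0.19 + 4·0.13 + 5·0.12 + 5·0.19 + 5·0.11
 = 0.09 + 0.34 + 0.57 + 0.52 + 0.6 + 0.95 + 0.55
 = 3.62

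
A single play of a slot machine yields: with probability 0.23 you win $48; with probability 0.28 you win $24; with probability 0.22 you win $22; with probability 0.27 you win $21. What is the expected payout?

E[payout] = 48·0.23 + 24·0.28 + 22·0.22 + 21·0.27
 = 11.04 + 6.72 + 4.84 + 5.67
 = 28.27

28.27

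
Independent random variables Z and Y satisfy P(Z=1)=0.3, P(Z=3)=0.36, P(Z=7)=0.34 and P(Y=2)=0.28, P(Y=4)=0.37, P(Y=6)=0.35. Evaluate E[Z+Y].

E[Z+Y] = Σ_z Σ_y (z+y) · P(Z=z)P(Y=y)
 = 3·0.084 + 5·0.111 + 7·0.105 + 5·0.1008 + 7·0.1332 + 9·0.126 + 9·0.0952 + 11·0.1258 + 13·0.119
 = 0.252 + 0.555 + 0.735 + 0.504 + 0.9324 + 1.134 + 0.8568 + 1.3838 + 1.547
 = 7.9

7.9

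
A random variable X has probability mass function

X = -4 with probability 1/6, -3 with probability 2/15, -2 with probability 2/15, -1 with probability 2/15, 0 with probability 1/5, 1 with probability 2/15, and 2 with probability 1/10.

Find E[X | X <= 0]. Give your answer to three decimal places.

P(X <= 0) = 1/6 + 2/15 + 2/15 + 2/15 + 1/5 = 23/30.
E[X | X <= 0] = [(-4)·1/6 + (-3)·2/15 + (-2)·2/15 + (-1)·2/15 + 0·1/5] / (23/30)
 = -22/15 / (23/30)
 = -44/23

-1.913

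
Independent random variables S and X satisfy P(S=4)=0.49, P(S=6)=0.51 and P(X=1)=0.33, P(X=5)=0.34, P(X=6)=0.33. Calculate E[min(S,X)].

3.52

E[min(S,X)] = Σ_s Σ_x min(s,x) · P(S=s)P(X=x)
 = 1·0.1617 + 4·0.1666 + 4·0.1617 + 1·0.1683 + 5·0.1734 + 6·0.1683
 = 0.1617 + 0.6664 + 0.6468 + 0.1683 + 0.867 + 1.0098
 = 3.52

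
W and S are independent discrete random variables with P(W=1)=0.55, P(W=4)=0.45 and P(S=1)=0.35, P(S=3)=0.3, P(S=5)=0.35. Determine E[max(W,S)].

3.6075

E[max(W,S)] = Σ_w Σ_s max(w,s) · P(W=w)P(S=s)
 = 1·0.1925 + 3·0.165 + 5·0.1925 + 4·0.1575 + 4·0.135 + 5·0.1575
 = 0.1925 + 0.495 + 0.9625 + 0.63 + 0.54 + 0.7875
 = 3.6075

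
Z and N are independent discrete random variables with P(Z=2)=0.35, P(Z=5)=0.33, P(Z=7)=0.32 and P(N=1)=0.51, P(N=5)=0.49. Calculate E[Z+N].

E[Z+N] = Σ_z Σ_n (z+n) · P(Z=z)P(N=n)
 = 3·0.1785 + 7·0.1715 + 6·0.1683 + 10·0.1617 + 8·0.1632 + 12·0.1568
 = 0.5355 + 1.2005 + 1.0098 + 1.617 + 1.3056 + 1.8816
 = 7.55

7.55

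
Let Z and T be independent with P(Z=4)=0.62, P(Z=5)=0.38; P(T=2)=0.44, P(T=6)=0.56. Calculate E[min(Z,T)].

E[min(Z,T)] = Σ_z Σ_t min(z,t) · P(Z=z)P(T=t)
 = 2·0.2728 + 4·0.3472 + 2·0.1672 + 5·0.2128
 = 0.5456 + 1.3888 + 0.3344 + 1.064
 = 3.3328

3.3328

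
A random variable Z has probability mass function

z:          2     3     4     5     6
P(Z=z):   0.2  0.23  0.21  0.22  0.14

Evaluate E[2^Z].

22

E[2^Z] = Σ 2^z·P(Z=z)
 = 4·0.2 + 8·0.23 + 16·0.21 + 32·0.22 + 64·0.14
 = 0.8 + 1.84 + 3.36 + 7.04 + 8.96
 = 22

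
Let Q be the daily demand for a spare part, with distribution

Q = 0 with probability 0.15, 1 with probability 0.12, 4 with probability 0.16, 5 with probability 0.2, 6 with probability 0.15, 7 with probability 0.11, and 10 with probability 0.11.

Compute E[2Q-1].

E[2Q-1] = Σ (2q-1)·P(Q=q)
 = (-1)·0.15 + 1·0.12 + 7·0.16 + 9·0.2 + 11·0.15 + 13·0.11 + 19·0.11
 = (-0.15) + 0.12 + 1.12 + 1.8 + 1.65 + 1.43 + 2.09
 = 8.06

8.06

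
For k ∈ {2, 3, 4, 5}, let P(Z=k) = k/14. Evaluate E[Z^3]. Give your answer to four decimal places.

E[Z^3] = Σ z^3·P(Z=z)
 = 8·1/7 + 27·3/14 + 64·2/7 + 125·5/14
 = 8/7 + 81/14 + 128/7 + 625/14
 = 489/7

69.8571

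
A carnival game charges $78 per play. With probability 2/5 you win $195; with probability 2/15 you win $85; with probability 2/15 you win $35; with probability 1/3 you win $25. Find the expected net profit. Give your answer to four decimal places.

24.3333

E[payout] = 195·2/5 + 85·2/15 + 35·2/15 + 25·1/3
 = 78 + 34/3 + 14/3 + 25/3
 = 307/3
Net = 307/3 - 78 = 73/3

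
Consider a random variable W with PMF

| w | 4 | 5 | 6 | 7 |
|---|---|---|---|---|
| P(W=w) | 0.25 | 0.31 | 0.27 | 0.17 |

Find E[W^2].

E[W^2] = Σ w^2·P(W=w)
 = 16·0.25 + 25·0.31 + 36·0.27 + 49·0.17
 = 4 + 7.75 + 9.72 + 8.33
 = 29.8

29.8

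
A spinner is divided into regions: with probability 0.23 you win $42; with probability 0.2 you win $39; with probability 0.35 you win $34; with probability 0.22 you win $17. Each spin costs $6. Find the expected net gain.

E[payout] = 42·0.23 + 39·0.2 + 34·0.35 + 17·0.22
 = 9.66 + 7.8 + 11.9 + 3.74
 = 33.1
Net = 33.1 - 6 = 27.1

27.1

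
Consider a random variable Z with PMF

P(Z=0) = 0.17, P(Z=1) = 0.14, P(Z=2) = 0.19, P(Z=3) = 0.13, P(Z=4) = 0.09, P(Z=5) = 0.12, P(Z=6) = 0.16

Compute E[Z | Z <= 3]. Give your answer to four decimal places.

1.4444

P(Z <= 3) = 0.17 + 0.14 + 0.19 + 0.13 = 0.63.
E[Z | Z <= 3] = [0·0.17 + 1·0.14 + 2·0.19 + 3·0.13] / 0.63
 = 0.91 / 0.63
 = 13/9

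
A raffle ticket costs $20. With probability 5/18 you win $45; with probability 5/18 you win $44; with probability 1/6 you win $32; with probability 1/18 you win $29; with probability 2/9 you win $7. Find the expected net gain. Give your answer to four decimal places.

E[payout] = 45·5/18 + 44·5/18 + 32·1/6 + 29·1/18 + 7·2/9
 = 25/2 + 110/9 + 16/3 + 29/18 + 14/9
 = 299/9
Net = 299/9 - 20 = 119/9

13.2222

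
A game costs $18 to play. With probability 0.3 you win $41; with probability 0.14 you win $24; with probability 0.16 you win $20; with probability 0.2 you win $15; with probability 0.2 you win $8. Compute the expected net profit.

5.46

E[payout] = 41·0.3 + 24·0.14 + 20·0.16 + 15·0.2 + 8·0.2
 = 12.3 + 3.36 + 3.2 + 3 + 1.6
 = 23.46
Net = 23.46 - 18 = 5.46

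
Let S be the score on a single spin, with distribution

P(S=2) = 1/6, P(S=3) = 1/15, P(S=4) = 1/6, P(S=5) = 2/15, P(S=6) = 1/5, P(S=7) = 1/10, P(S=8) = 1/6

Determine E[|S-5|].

1.7

E[|S-5|] = Σ |s-5|·P(S=s)
 = 3·1/6 + 2·1/15 + 1·1/6 + 0·2/15 + 1·1/5 + 2·1/10 + 3·1/6
 = 1/2 + 2/15 + 1/6 + 0 + 1/5 + 1/5 + 1/2
 = 17/10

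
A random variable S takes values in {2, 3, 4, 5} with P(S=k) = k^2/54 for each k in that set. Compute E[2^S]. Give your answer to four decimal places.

21.1852

E[2^S] = Σ 2^s·P(S=s)
 = 4·2/27 + 8·1/6 + 16·8/27 + 32·25/54
 = 8/27 + 4/3 + 128/27 + 400/27
 = 572/27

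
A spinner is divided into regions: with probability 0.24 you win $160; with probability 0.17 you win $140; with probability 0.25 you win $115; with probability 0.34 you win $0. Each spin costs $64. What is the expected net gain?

26.95

E[payout] = 160·0.24 + 140·0.17 + 115·0.25 + 0·0.34
 = 38.4 + 23.8 + 28.75 + 0
 = 90.95
Net = 90.95 - 64 = 26.95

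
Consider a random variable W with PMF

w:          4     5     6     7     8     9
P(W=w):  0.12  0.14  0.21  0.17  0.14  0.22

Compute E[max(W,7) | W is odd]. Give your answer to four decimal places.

7.8302

P(W is odd) = 0.14 + 0.17 + 0.22 = 0.53.
E[max(W,7) | W is odd] = [7·0.14 + 7·0.17 + 9·0.22] / 0.53
 = 4.15 / 0.53
 = 415/53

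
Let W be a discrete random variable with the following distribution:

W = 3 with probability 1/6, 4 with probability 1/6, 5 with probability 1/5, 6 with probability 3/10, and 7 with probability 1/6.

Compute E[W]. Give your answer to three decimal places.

5.133

E[W] = Σ w·P(W=w)
 = 3·1/6 + 4·1/6 + 5·1/5 + 6·3/10 + 7·1/6
 = 1/2 + 2/3 + 1 + 9/5 + 7/6
 = 77/15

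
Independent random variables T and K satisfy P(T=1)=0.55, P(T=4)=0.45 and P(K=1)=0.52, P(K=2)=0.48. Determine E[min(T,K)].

1.216

E[min(T,K)] = Σ_t Σ_k min(t,k) · P(T=t)P(K=k)
 = 1·0.286 + 1·0.264 + 1·0.234 + 2·0.216
 = 0.286 + 0.264 + 0.234 + 0.432
 = 1.216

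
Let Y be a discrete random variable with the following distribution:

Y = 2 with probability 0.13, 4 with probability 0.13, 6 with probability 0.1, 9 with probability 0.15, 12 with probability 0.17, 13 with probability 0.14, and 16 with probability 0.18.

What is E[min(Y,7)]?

5.86

E[min(Y,7)] = Σ min(y,7)·P(Y=y)
 = 2·0.13 + 4·0.13 + 6·0.1 + 7·0.15 + 7·0.17 + 7·0.14 + 7·0.18
 = 0.26 + 0.52 + 0.6 + 1.05 + 1.19 + 0.98 + 1.26
 = 5.86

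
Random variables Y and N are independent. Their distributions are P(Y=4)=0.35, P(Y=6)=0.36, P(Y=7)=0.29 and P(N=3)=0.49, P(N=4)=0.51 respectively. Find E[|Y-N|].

2.08

E[|Y-N|] = Σ_y Σ_n |y-n| · P(Y=y)P(N=n)
 = 1·0.1715 + 0·0.1785 + 3·0.1764 + 2·0.1836 + 4·0.1421 + 3·0.1479
 = 0.1715 + 0 + 0.5292 + 0.3672 + 0.5684 + 0.4437
 = 2.08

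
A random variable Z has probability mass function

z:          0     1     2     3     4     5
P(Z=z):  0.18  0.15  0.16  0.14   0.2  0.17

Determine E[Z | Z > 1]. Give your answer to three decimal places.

P(Z > 1) = 0.16 + 0.14 + 0.2 + 0.17 = 0.67.
E[Z | Z > 1] = [2·0.16 + 3·0.14 + 4·0.2 + 5·0.17] / 0.67
 = 2.39 / 0.67
 = 239/67

3.567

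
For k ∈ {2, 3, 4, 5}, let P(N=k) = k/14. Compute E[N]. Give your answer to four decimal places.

3.8571

E[N] = Σ n·P(N=n)
 = 2·1/7 + 3·3/14 + 4·2/7 + 5·5/14
 = 2/7 + 9/14 + 8/7 + 25/14
 = 27/7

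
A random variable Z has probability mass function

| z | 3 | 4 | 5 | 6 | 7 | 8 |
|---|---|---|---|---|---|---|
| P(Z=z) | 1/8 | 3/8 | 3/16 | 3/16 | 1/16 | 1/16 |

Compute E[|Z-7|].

2.25

E[|Z-7|] = Σ |z-7|·P(Z=z)
 = 4·1/8 + 3·3/8 + 2·3/16 + 1·3/16 + 0·1/16 + 1·1/16
 = 1/2 + 9/8 + 3/8 + 3/16 + 0 + 1/16
 = 9/4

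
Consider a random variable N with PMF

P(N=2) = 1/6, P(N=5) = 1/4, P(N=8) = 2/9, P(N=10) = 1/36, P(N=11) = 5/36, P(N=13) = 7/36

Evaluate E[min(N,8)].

6.25

E[min(N,8)] = Σ min(n,8)·P(N=n)
 = 2·1/6 + 5·1/4 + 8·2/9 + 8·1/36 + 8·5/36 + 8·7/36
 = 1/3 + 5/4 + 16/9 + 2/9 + 10/9 + 14/9
 = 25/4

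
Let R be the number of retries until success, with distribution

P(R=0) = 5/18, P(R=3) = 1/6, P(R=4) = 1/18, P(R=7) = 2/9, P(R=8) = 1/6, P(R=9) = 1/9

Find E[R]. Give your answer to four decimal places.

E[R] = Σ r·P(R=r)
 = 0·5/18 + 3·1/6 + 4·1/18 + 7·2/9 + 8·1/6 + 9·1/9
 = 0 + 1/2 + 2/9 + 14/9 + 4/3 + 1
 = 83/18

4.6111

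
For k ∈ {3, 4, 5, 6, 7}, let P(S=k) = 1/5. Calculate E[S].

5

E[S] = Σ s·P(S=s)
 = 3·1/5 + 4·1/5 + 5·1/5 + 6·1/5 + 7·1/5
 = 3/5 + 4/5 + 1 + 6/5 + 7/5
 = 5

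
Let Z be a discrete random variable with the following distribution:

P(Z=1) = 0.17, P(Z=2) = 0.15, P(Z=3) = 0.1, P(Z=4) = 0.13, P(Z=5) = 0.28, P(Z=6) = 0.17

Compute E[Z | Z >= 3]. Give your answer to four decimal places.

P(Z >= 3) = 0.1 + 0.13 + 0.28 + 0.17 = 0.68.
E[Z | Z >= 3] = [3·0.1 + 4·0.13 + 5·0.28 + 6·0.17] / 0.68
 = 3.24 / 0.68
 = 81/17

4.7647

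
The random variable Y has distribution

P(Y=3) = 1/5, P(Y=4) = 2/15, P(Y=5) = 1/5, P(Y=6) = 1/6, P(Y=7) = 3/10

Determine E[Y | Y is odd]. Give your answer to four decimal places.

5.2857

P(Y is odd) = 1/5 + 1/5 + 3/10 = 7/10.
E[Y | Y is odd] = [3·1/5 + 5·1/5 + 7·3/10] / (7/10)
 = 37/10 / (7/10)
 = 37/7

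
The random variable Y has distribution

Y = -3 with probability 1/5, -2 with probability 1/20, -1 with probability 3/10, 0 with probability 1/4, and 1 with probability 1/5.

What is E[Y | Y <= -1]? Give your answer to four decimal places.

-1.8182

P(Y <= -1) = 1/5 + 1/20 + 3/10 = 11/20.
E[Y | Y <= -1] = [(-3)·1/5 + (-2)·1/20 + (-1)·3/10] / (11/20)
 = -1 / (11/20)
 = -20/11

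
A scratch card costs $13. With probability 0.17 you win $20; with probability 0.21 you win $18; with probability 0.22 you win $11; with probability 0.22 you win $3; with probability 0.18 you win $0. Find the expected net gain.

E[payout] = 20·0.17 + 18·0.21 + 11·0.22 + 3·0.22 + 0·0.18
 = 3.4 + 3.78 + 2.42 + 0.66 + 0
 = 10.26
Net = 10.26 - 13 = -2.74

-2.74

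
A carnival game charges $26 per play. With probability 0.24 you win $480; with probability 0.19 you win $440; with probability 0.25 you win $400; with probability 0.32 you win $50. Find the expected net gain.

E[payout] = 480·0.24 + 440·0.19 + 400·0.25 + 50·0.32
 = 115.2 + 83.6 + 100 + 16
 = 314.8
Net = 314.8 - 26 = 288.8

288.8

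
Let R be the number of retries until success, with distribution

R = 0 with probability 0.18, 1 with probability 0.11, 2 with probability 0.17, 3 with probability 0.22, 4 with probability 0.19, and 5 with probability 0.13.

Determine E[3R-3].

E[3R-3] = Σ (3r-3)·P(R=r)
 = (-3)·0.18 + 0·0.11 + 3·0.17 + 6·0.22 + 9·0.19 + 12·0.13
 = (-0.54) + 0 + 0.51 + 1.32 + 1.71 + 1.56
 = 4.56

4.56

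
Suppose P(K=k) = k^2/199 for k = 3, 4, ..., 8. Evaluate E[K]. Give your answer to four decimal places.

6.4673

E[K] = Σ k·P(K=k)
 = 3·9/199 + 4·16/199 + 5·25/199 + 6·36/199 + 7·49/199 + 8·64/199
 = 27/199 + 64/199 + 125/199 + 216/199 + 343/199 + 512/199
 = 1287/199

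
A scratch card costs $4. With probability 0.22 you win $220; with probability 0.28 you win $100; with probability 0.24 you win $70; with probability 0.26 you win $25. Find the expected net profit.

E[payout] = 220·0.22 + 100·0.28 + 70·0.24 + 25·0.26
 = 48.4 + 28 + 16.8 + 6.5
 = 99.7
Net = 99.7 - 4 = 95.7

95.7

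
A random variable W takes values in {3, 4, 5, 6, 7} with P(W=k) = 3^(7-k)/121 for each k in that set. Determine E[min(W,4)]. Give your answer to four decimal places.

E[min(W,4)] = Σ min(w,4)·P(W=w)
 = 3·81/121 + 4·27/121 + 4·9/121 + 4·3/121 + 4·1/121
 = 243/121 + 108/121 + 36/121 + 12/121 + 4/121
 = 403/121

3.3306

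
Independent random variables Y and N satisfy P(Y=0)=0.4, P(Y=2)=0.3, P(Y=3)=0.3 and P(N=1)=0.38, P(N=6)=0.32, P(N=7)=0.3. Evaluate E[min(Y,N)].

1.158

E[min(Y,N)] = Σ_y Σ_n min(y,n) · P(Y=y)P(N=n)
 = 0·0.152 + 0·0.128 + 0·0.12 + 1·0.114 + 2·0.096 + 2·0.09 + 1·0.114 + 3·0.096 + 3·0.09
 = 0 + 0 + 0 + 0.114 + 0.192 + 0.18 + 0.114 + 0.288 + 0.27
 = 1.158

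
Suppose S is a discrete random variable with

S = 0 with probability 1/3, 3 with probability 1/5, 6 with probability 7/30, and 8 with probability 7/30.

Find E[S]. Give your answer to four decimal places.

3.8667

E[S] = Σ s·P(S=s)
 = 0·1/3 + 3·1/5 + 6·7/30 + 8·7/30
 = 0 + 3/5 + 7/5 + 28/15
 = 58/15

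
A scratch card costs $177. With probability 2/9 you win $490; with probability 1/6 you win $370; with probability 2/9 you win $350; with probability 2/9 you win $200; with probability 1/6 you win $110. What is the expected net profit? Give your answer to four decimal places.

E[payout] = 490·2/9 + 370·1/6 + 350·2/9 + 200·2/9 + 110·1/6
 = 980/9 + 185/3 + 700/9 + 400/9 + 55/3
 = 2800/9
Net = 2800/9 - 177 = 1207/9

134.1111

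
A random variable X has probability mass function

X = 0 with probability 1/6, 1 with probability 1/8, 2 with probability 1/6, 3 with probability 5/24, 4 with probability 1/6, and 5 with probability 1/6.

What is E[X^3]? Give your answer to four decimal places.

38.5833

E[X^3] = Σ x^3·P(X=x)
 = 0·1/6 + 1·1/8 + 8·1/6 + 27·5/24 + 64·1/6 + 125·1/6
 = 0 + 1/8 + 4/3 + 45/8 + 32/3 + 125/6
 = 463/12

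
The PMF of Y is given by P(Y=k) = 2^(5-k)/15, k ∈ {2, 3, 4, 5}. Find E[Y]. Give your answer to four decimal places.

E[Y] = Σ y·P(Y=y)
 = 2·8/15 + 3·4/15 + 4·2/15 + 5·1/15
 = 16/15 + 4/5 + 8/15 + 1/3
 = 41/15

2.7333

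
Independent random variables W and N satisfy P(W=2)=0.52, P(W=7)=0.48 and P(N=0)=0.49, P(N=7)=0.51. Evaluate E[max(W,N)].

5.726

E[max(W,N)] = Σ_w Σ_n max(w,n) · P(W=w)P(N=n)
 = 2·0.2548 + 7·0.2652 + 7·0.2352 + 7·0.2448
 = 0.5096 + 1.8564 + 1.6464 + 1.7136
 = 5.726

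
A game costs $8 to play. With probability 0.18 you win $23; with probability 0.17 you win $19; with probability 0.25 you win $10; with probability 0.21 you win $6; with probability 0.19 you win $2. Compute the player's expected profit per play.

E[payout] = 23·0.18 + 19·0.17 + 10·0.25 + 6·0.21 + 2·0.19
 = 4.14 + 3.23 + 2.5 + 1.26 + 0.38
 = 11.51
Net = 11.51 - 8 = 3.51

3.51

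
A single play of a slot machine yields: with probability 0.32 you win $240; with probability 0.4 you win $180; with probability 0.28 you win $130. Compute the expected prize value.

185.2

E[payout] = 240·0.32 + 180·0.4 + 130·0.28
 = 76.8 + 72 + 36.4
 = 185.2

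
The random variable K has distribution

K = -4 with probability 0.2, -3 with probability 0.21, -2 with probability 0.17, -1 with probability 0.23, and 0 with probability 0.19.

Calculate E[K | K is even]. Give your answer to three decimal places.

-2.036

P(K is even) = 0.2 + 0.17 + 0.19 = 0.56.
E[K | K is even] = [(-4)·0.2 + (-2)·0.17 + 0·0.19] / 0.56
 = -1.14 / 0.56
 = -57/28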